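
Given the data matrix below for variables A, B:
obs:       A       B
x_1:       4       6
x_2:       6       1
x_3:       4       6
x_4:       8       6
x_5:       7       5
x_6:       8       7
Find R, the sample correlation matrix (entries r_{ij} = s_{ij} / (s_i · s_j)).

Step 1 — column means:
  mean(A) = (4 + 6 + 4 + 8 + 7 + 8) / 6 = 37/6 = 6.1667
  mean(B) = (6 + 1 + 6 + 6 + 5 + 7) / 6 = 31/6 = 5.1667

Step 2 — sample variances and covariances s[i,j] = (1/(n-1)) · Σ_k (x_{k,i} - mean_i) · (x_{k,j} - mean_j), with n-1 = 5:
  s[A,A] = ((-2.1667)·(-2.1667) + (-0.1667)·(-0.1667) + (-2.1667)·(-2.1667) + (1.8333)·(1.8333) + (0.8333)·(0.8333) + (1.8333)·(1.8333)) / 5 = 16.8333/5 = 3.3667
  s[A,B] = ((-2.1667)·(0.8333) + (-0.1667)·(-4.1667) + (-2.1667)·(0.8333) + (1.8333)·(0.8333) + (0.8333)·(-0.1667) + (1.8333)·(1.8333)) / 5 = 1.8333/5 = 0.3667
  s[B,B] = ((0.8333)·(0.8333) + (-4.1667)·(-4.1667) + (0.8333)·(0.8333) + (0.8333)·(0.8333) + (-0.1667)·(-0.1667) + (1.8333)·(1.8333)) / 5 = 22.8333/5 = 4.5667
  Sample standard deviations s_i = √(s[i,i]):
  s(A) = √(3.3667) = 1.8348
  s(B) = √(4.5667) = 2.137

Step 3 — r_{ij} = s_{ij} / (s_i · s_j):
  r[A,A] = 1 (diagonal).
  r[A,B] = 0.3667 / (1.8348 · 2.137) = 0.3667 / 3.921 = 0.0935
  r[B,B] = 1 (diagonal).

R is symmetric with unit diagonal. Assembling:

R = [[1, 0.0935],
 [0.0935, 1]]


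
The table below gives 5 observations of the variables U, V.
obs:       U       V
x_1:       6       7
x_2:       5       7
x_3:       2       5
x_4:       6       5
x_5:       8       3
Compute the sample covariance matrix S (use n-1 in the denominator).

Step 1 — column means:
  mean(U) = (6 + 5 + 2 + 6 + 8) / 5 = 27/5 = 5.4
  mean(V) = (7 + 7 + 5 + 5 + 3) / 5 = 27/5 = 5.4

Step 2 — sample covariance S[i,j] = (1/(n-1)) · Σ_k (x_{k,i} - mean_i) · (x_{k,j} - mean_j), with n-1 = 4.
  S[U,U] = ((0.6)·(0.6) + (-0.4)·(-0.4) + (-3.4)·(-3.4) + (0.6)·(0.6) + (2.6)·(2.6)) / 4 = 19.2/4 = 4.8
  S[U,V] = ((0.6)·(1.6) + (-0.4)·(1.6) + (-3.4)·(-0.4) + (0.6)·(-0.4) + (2.6)·(-2.4)) / 4 = -4.8/4 = -1.2
  S[V,V] = ((1.6)·(1.6) + (1.6)·(1.6) + (-0.4)·(-0.4) + (-0.4)·(-0.4) + (-2.4)·(-2.4)) / 4 = 11.2/4 = 2.8

S is symmetric (S[j,i] = S[i,j]). Assembling:

S = [[4.8, -1.2],
 [-1.2, 2.8]]


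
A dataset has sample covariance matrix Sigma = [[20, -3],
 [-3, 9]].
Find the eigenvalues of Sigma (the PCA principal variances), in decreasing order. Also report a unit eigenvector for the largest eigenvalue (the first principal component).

Step 1 — characteristic polynomial of 2×2 Sigma:
  det(Sigma - λI) = λ² - trace · λ + det = 0.
  trace = 20 + 9 = 29, det = 20·9 - (-3)² = 171.
Step 2 — discriminant:
  Δ = trace² - 4·det = 841 - 684 = 157.
Step 3 — eigenvalues:
  λ = (trace ± √Δ)/2 = (29 ± 12.53)/2,
  λ_1 = 20.765,  λ_2 = 8.235.

Step 4 — unit eigenvector for λ_1: solve (Sigma - λ_1 I)v = 0. First row:
  (20 - 20.765)·v_x + (-3)·v_y = 0, i.e. (-0.765)·v_x + (-3)·v_y = 0,
  so v ∝ (b, λ_1 - a) = (-3, 0.765); multiply by -1 so the first entry is positive: u = (3, -0.765).
  ||u|| = √((3)² + (-0.765)²) = √(9.5852) ≈ 3.096,
  v_1 = u/||u|| ≈ (0.969, -0.2471) (||v_1|| = 1).

λ_1 = 20.765,  λ_2 = 8.235;  v_1 ≈ (0.969, -0.2471)


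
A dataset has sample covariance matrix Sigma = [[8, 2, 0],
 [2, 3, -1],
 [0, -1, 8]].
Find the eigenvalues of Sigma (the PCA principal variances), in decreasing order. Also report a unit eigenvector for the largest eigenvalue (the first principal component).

Step 1 — characteristic polynomial p(λ) = det(λI - Sigma) = λ³ - tr·λ² + c_1·λ - det, where tr = trace, c_1 = sum of the principal 2×2 minors, det = det(Sigma):
  tr = 8 + 3 + 8 = 19,
  c_1 = (8·3 - (2)²) + (8·8 - (0)²) + (3·8 - (-1)²) = 20 + 64 + 23 = 107,
  det = 8·(3·8 - (-1)²) - (2)·((2)·8 - (-1)·(0)) + (0)·((2)·(-1) - 3·(0)) = 8·(23) - (2)·(16) + (0)·(-2) = 152.
  So p(λ) = λ³ - 19λ² + 107λ - 152.
Step 2 — look for an integer root (rational root theorem: any rational root is an integer divisor of 152). Testing λ = 8:
  p(8) = 512 - 1216 + 856 - 152 = 0  ✓
  Dividing out (λ - 8): p(λ) = (λ - 8)(λ² - 11λ + 19).
Step 3 — remaining eigenvalues from the quadratic λ² - 11λ + 19 = 0:
  Δ = 11² - 4·19 = 121 - 76 = 45,  λ = (11 ± √45)/2 = (11 ± 6.7082)/2 ≈ 8.8541 or 2.1459.
  Sorted: λ_1 = 8.8541,  λ_2 = 8,  λ_3 = 2.1459  (check: sum = 19 = tr ✓).

Step 4 — unit eigenvector for λ_1 ≈ 8.8541: v spans the null space of (Sigma - λ_1 I), whose rows are
  r_1 = (-0.8541, 2, 0),  r_2 = (2, -5.8541, -1),  r_3 = (0, -1, -0.8541).
  v is orthogonal to every row, so take v ∝ r_1 × r_2 = ((2)·(-1) - (0)·(-5.8541), (0)·(2) - (-0.8541)·(-1), (-0.8541)·(-5.8541) - (2)·(2)) ≈ (-2, -0.8541, 1).
  Rescale (multiply by -1 so the first nonzero entry is positive): u = (2, 0.8541, -1).
  ||u|| = √((2)² + (0.8541)² + (-1)²) = √(5.7295) ≈ 2.3936,  v_1 = u/||u|| ≈ (0.8355, 0.3568, -0.4178) (||v_1|| = 1).

λ_1 = 8.8541,  λ_2 = 8,  λ_3 = 2.1459;  v_1 ≈ (0.8355, 0.3568, -0.4178)


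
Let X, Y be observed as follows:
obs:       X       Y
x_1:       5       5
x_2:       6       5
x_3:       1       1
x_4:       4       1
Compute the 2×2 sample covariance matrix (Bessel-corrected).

Step 1 — column means:
  mean(X) = (5 + 6 + 1 + 4) / 4 = 16/4 = 4
  mean(Y) = (5 + 5 + 1 + 1) / 4 = 12/4 = 3

Step 2 — sample covariance S[i,j] = (1/(n-1)) · Σ_k (x_{k,i} - mean_i) · (x_{k,j} - mean_j), with n-1 = 3.
  S[X,X] = ((1)·(1) + (2)·(2) + (-3)·(-3) + (0)·(0)) / 3 = 14/3 = 4.6667
  S[X,Y] = ((1)·(2) + (2)·(2) + (-3)·(-2) + (0)·(-2)) / 3 = 12/3 = 4
  S[Y,Y] = ((2)·(2) + (2)·(2) + (-2)·(-2) + (-2)·(-2)) / 3 = 16/3 = 5.3333

S is symmetric (S[j,i] = S[i,j]). Assembling:

S = [[4.6667, 4],
 [4, 5.3333]]


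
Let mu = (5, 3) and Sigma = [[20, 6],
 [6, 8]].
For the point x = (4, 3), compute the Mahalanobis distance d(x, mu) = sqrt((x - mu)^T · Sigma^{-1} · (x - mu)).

Step 1 — centre the observation: (x - mu) = (-1, 0).

Step 2 — invert Sigma. det(Sigma) = 20·8 - (6)² = 124.
  Sigma^{-1} = (1/det) · [[d, -b], [-b, a]] = [[0.0645, -0.0484],
 [-0.0484, 0.1613]].

Step 3 — form the quadratic (x - mu)^T · Sigma^{-1} · (x - mu):
  Sigma^{-1} · (x - mu) = (-0.0645, 0.0484).
  (x - mu)^T · [Sigma^{-1} · (x - mu)] = (-1)·(-0.0645) + (0)·(0.0484) = 0.0645.

Step 4 — take square root: d = √(0.0645) ≈ 0.254.

d(x, mu) = √(0.0645) ≈ 0.254


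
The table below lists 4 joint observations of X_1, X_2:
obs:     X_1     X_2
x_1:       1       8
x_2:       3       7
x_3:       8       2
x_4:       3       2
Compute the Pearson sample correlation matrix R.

Step 1 — column means:
  mean(X_1) = (1 + 3 + 8 + 3) / 4 = 15/4 = 3.75
  mean(X_2) = (8 + 7 + 2 + 2) / 4 = 19/4 = 4.75

Step 2 — sample variances and covariances s[i,j] = (1/(n-1)) · Σ_k (x_{k,i} - mean_i) · (x_{k,j} - mean_j), with n-1 = 3:
  s[X_1,X_1] = ((-2.75)·(-2.75) + (-0.75)·(-0.75) + (4.25)·(4.25) + (-0.75)·(-0.75)) / 3 = 26.75/3 = 8.9167
  s[X_1,X_2] = ((-2.75)·(3.25) + (-0.75)·(2.25) + (4.25)·(-2.75) + (-0.75)·(-2.75)) / 3 = -20.25/3 = -6.75
  s[X_2,X_2] = ((3.25)·(3.25) + (2.25)·(2.25) + (-2.75)·(-2.75) + (-2.75)·(-2.75)) / 3 = 30.75/3 = 10.25
  Sample standard deviations s_i = √(s[i,i]):
  s(X_1) = √(8.9167) = 2.9861
  s(X_2) = √(10.25) = 3.2016

Step 3 — r_{ij} = s_{ij} / (s_i · s_j):
  r[X_1,X_1] = 1 (diagonal).
  r[X_1,X_2] = -6.75 / (2.9861 · 3.2016) = -6.75 / 9.5601 = -0.7061
  r[X_2,X_2] = 1 (diagonal).

R is symmetric with unit diagonal. Assembling:

R = [[1, -0.7061],
 [-0.7061, 1]]


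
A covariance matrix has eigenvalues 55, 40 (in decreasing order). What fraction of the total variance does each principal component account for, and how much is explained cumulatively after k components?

Step 1 — total variance = trace(Sigma) = Σ λ_i = 55 + 40 = 95.

Step 2 — fraction explained by component i = λ_i / Σ λ:
  PC1: 55/95 = 0.5789
  PC2: 40/95 = 0.4211

Step 3 — cumulative fraction after k components = (λ_1 + ... + λ_k) / Σ λ:
  k = 1: 55/95 = 0.5789
  k = 2: (55 + 40)/95 = 95/95 = 1

Summary (fraction, with percent):

explained: PC1 0.5789 (57.89%), PC2 0.4211 (42.11%);  cumulative: 0.5789, 1


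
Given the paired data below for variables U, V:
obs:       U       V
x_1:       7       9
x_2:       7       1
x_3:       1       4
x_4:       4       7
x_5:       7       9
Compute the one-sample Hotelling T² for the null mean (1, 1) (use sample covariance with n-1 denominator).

Step 1 — sample mean vector:
  mean(U) = (7 + 7 + 1 + 4 + 7) / 5 = 26/5 = 5.2
  mean(V) = (9 + 1 + 4 + 7 + 9) / 5 = 30/5 = 6
  x̄ = (5.2, 6),  deviation x̄ - mu_0 = (5.2, 6) - (1, 1) = (4.2, 5).

Step 2 — sample covariance matrix, S[i,j] = (1/(n-1)) · Σ_k (x_{k,i} - mean_i) · (x_{k,j} - mean_j), divisor n-1 = 4:
  S[U,U] = ((1.8)·(1.8) + (1.8)·(1.8) + (-4.2)·(-4.2) + (-1.2)·(-1.2) + (1.8)·(1.8)) / 4 = 28.8/4 = 7.2
  S[U,V] = ((1.8)·(3) + (1.8)·(-5) + (-4.2)·(-2) + (-1.2)·(1) + (1.8)·(3)) / 4 = 9/4 = 2.25
  S[V,V] = ((3)·(3) + (-5)·(-5) + (-2)·(-2) + (1)·(1) + (3)·(3)) / 4 = 48/4 = 12
  S = [[7.2, 2.25],
 [2.25, 12]].

Step 3 — invert S. det(S) = 7.2·12 - (2.25)² = 81.3375.
  S^{-1} = (1/det) · [[d, -b], [-b, a]] = [[0.1475, -0.0277],
 [-0.0277, 0.0885]].

Step 4 — quadratic form (x̄ - mu_0)^T · S^{-1} · (x̄ - mu_0):
  S^{-1} · (x̄ - mu_0) = (0.4813, 0.3264),
  (x̄ - mu_0)^T · [...] = (4.2)·(0.4813) + (5)·(0.3264) = 3.6537.

Step 5 — scale by n: T² = 5 · 3.6537 = 18.2683.

T² ≈ 18.2683


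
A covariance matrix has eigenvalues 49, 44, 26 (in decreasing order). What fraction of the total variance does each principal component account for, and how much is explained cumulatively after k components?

Step 1 — total variance = trace(Sigma) = Σ λ_i = 49 + 44 + 26 = 119.

Step 2 — fraction explained by component i = λ_i / Σ λ:
  PC1: 49/119 = 0.4118
  PC2: 44/119 = 0.3697
  PC3: 26/119 = 0.2185

Step 3 — cumulative fraction after k components = (λ_1 + ... + λ_k) / Σ λ:
  k = 1: 49/119 = 0.4118
  k = 2: (49 + 44)/119 = 93/119 = 0.7815
  k = 3: (49 + 44 + 26)/119 = 119/119 = 1

Summary (fraction, with percent):

explained: PC1 0.4118 (41.18%), PC2 0.3697 (36.97%), PC3 0.2185 (21.85%);  cumulative: 0.4118, 0.7815, 1


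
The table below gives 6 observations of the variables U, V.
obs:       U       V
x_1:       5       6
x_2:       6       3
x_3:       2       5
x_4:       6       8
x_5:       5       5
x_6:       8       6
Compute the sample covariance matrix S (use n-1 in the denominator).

Step 1 — column means:
  mean(U) = (5 + 6 + 2 + 6 + 5 + 8) / 6 = 32/6 = 5.3333
  mean(V) = (6 + 3 + 5 + 8 + 5 + 6) / 6 = 33/6 = 5.5

Step 2 — sample covariance S[i,j] = (1/(n-1)) · Σ_k (x_{k,i} - mean_i) · (x_{k,j} - mean_j), with n-1 = 5.
  S[U,U] = ((-0.3333)·(-0.3333) + (0.6667)·(0.6667) + (-3.3333)·(-3.3333) + (0.6667)·(0.6667) + (-0.3333)·(-0.3333) + (2.6667)·(2.6667)) / 5 = 19.3333/5 = 3.8667
  S[U,V] = ((-0.3333)·(0.5) + (0.6667)·(-2.5) + (-3.3333)·(-0.5) + (0.6667)·(2.5) + (-0.3333)·(-0.5) + (2.6667)·(0.5)) / 5 = 3/5 = 0.6
  S[V,V] = ((0.5)·(0.5) + (-2.5)·(-2.5) + (-0.5)·(-0.5) + (2.5)·(2.5) + (-0.5)·(-0.5) + (0.5)·(0.5)) / 5 = 13.5/5 = 2.7

S is symmetric (S[j,i] = S[i,j]). Assembling:

S = [[3.8667, 0.6],
 [0.6, 2.7]]


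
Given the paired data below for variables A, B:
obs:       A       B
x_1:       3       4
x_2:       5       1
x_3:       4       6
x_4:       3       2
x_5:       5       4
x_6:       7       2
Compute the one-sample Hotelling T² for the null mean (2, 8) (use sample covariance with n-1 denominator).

Step 1 — sample mean vector:
  mean(A) = (3 + 5 + 4 + 3 + 5 + 7) / 6 = 27/6 = 4.5
  mean(B) = (4 + 1 + 6 + 2 + 4 + 2) / 6 = 19/6 = 3.1667
  x̄ = (4.5, 3.1667),  deviation x̄ - mu_0 = (4.5, 3.1667) - (2, 8) = (2.5, -4.8333).

Step 2 — sample covariance matrix, S[i,j] = (1/(n-1)) · Σ_k (x_{k,i} - mean_i) · (x_{k,j} - mean_j), divisor n-1 = 5:
  S[A,A] = ((-1.5)·(-1.5) + (0.5)·(0.5) + (-0.5)·(-0.5) + (-1.5)·(-1.5) + (0.5)·(0.5) + (2.5)·(2.5)) / 5 = 11.5/5 = 2.3
  S[A,B] = ((-1.5)·(0.8333) + (0.5)·(-2.1667) + (-0.5)·(2.8333) + (-1.5)·(-1.1667) + (0.5)·(0.8333) + (2.5)·(-1.1667)) / 5 = -4.5/5 = -0.9
  S[B,B] = ((0.8333)·(0.8333) + (-2.1667)·(-2.1667) + (2.8333)·(2.8333) + (-1.1667)·(-1.1667) + (0.8333)·(0.8333) + (-1.1667)·(-1.1667)) / 5 = 16.8333/5 = 3.3667
  S = [[2.3, -0.9],
 [-0.9, 3.3667]].

Step 3 — invert S. det(S) = 2.3·3.3667 - (-0.9)² = 6.9333.
  S^{-1} = (1/det) · [[d, -b], [-b, a]] = [[0.4856, 0.1298],
 [0.1298, 0.3317]].

Step 4 — quadratic form (x̄ - mu_0)^T · S^{-1} · (x̄ - mu_0):
  S^{-1} · (x̄ - mu_0) = (0.5865, -1.2788),
  (x̄ - mu_0)^T · [...] = (2.5)·(0.5865) + (-4.8333)·(-1.2788) = 7.6474.

Step 5 — scale by n: T² = 6 · 7.6474 = 45.8846.

T² ≈ 45.8846


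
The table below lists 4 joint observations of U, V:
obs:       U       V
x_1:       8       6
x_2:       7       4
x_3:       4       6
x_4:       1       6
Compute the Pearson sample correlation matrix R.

Step 1 — column means:
  mean(U) = (8 + 7 + 4 + 1) / 4 = 20/4 = 5
  mean(V) = (6 + 4 + 6 + 6) / 4 = 22/4 = 5.5

Step 2 — sample variances and covariances s[i,j] = (1/(n-1)) · Σ_k (x_{k,i} - mean_i) · (x_{k,j} - mean_j), with n-1 = 3:
  s[U,U] = ((3)·(3) + (2)·(2) + (-1)·(-1) + (-4)·(-4)) / 3 = 30/3 = 10
  s[U,V] = ((3)·(0.5) + (2)·(-1.5) + (-1)·(0.5) + (-4)·(0.5)) / 3 = -4/3 = -1.3333
  s[V,V] = ((0.5)·(0.5) + (-1.5)·(-1.5) + (0.5)·(0.5) + (0.5)·(0.5)) / 3 = 3/3 = 1
  Sample standard deviations s_i = √(s[i,i]):
  s(U) = √(10) = 3.1623
  s(V) = √(1) = 1

Step 3 — r_{ij} = s_{ij} / (s_i · s_j):
  r[U,U] = 1 (diagonal).
  r[U,V] = -1.3333 / (3.1623 · 1) = -1.3333 / 3.1623 = -0.4216
  r[V,V] = 1 (diagonal).

R is symmetric with unit diagonal. Assembling:

R = [[1, -0.4216],
 [-0.4216, 1]]


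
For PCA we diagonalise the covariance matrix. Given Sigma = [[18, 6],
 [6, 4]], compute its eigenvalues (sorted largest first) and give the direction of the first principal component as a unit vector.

Step 1 — characteristic polynomial of 2×2 Sigma:
  det(Sigma - λI) = λ² - trace · λ + det = 0.
  trace = 18 + 4 = 22, det = 18·4 - (6)² = 36.
Step 2 — discriminant:
  Δ = trace² - 4·det = 484 - 144 = 340.
Step 3 — eigenvalues:
  λ = (trace ± √Δ)/2 = (22 ± 18.4391)/2,
  λ_1 = 20.2195,  λ_2 = 1.7805.

Step 4 — unit eigenvector for λ_1: solve (Sigma - λ_1 I)v = 0. First row:
  (18 - 20.2195)·v_x + (6)·v_y = 0, i.e. (-2.2195)·v_x + (6)·v_y = 0,
  so v ∝ (b, λ_1 - a) = (6, 2.2195) = u.
  ||u|| = √((6)² + (2.2195)²) = √(40.9264) ≈ 6.3974,
  v_1 = u/||u|| ≈ (0.9379, 0.3469) (||v_1|| = 1).

λ_1 = 20.2195,  λ_2 = 1.7805;  v_1 ≈ (0.9379, 0.3469)


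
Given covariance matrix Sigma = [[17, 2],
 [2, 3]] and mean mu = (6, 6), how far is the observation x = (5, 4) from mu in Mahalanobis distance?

Step 1 — centre the observation: (x - mu) = (-1, -2).

Step 2 — invert Sigma. det(Sigma) = 17·3 - (2)² = 47.
  Sigma^{-1} = (1/det) · [[d, -b], [-b, a]] = [[0.0638, -0.0426],
 [-0.0426, 0.3617]].

Step 3 — form the quadratic (x - mu)^T · Sigma^{-1} · (x - mu):
  Sigma^{-1} · (x - mu) = (0.0213, -0.6809).
  (x - mu)^T · [Sigma^{-1} · (x - mu)] = (-1)·(0.0213) + (-2)·(-0.6809) = 1.3404.

Step 4 — take square root: d = √(1.3404) ≈ 1.1578.

d(x, mu) = √(1.3404) ≈ 1.1578


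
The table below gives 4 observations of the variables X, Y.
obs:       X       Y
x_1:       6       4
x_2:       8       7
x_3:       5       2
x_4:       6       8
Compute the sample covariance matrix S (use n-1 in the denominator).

Step 1 — column means:
  mean(X) = (6 + 8 + 5 + 6) / 4 = 25/4 = 6.25
  mean(Y) = (4 + 7 + 2 + 8) / 4 = 21/4 = 5.25

Step 2 — sample covariance S[i,j] = (1/(n-1)) · Σ_k (x_{k,i} - mean_i) · (x_{k,j} - mean_j), with n-1 = 3.
  S[X,X] = ((-0.25)·(-0.25) + (1.75)·(1.75) + (-1.25)·(-1.25) + (-0.25)·(-0.25)) / 3 = 4.75/3 = 1.5833
  S[X,Y] = ((-0.25)·(-1.25) + (1.75)·(1.75) + (-1.25)·(-3.25) + (-0.25)·(2.75)) / 3 = 6.75/3 = 2.25
  S[Y,Y] = ((-1.25)·(-1.25) + (1.75)·(1.75) + (-3.25)·(-3.25) + (2.75)·(2.75)) / 3 = 22.75/3 = 7.5833

S is symmetric (S[j,i] = S[i,j]). Assembling:

S = [[1.5833, 2.25],
 [2.25, 7.5833]]


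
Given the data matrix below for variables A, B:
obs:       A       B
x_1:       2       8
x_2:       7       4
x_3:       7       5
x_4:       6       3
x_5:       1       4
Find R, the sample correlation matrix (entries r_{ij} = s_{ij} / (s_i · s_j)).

Step 1 — column means:
  mean(A) = (2 + 7 + 7 + 6 + 1) / 5 = 23/5 = 4.6
  mean(B) = (8 + 4 + 5 + 3 + 4) / 5 = 24/5 = 4.8

Step 2 — sample variances and covariances s[i,j] = (1/(n-1)) · Σ_k (x_{k,i} - mean_i) · (x_{k,j} - mean_j), with n-1 = 4:
  s[A,A] = ((-2.6)·(-2.6) + (2.4)·(2.4) + (2.4)·(2.4) + (1.4)·(1.4) + (-3.6)·(-3.6)) / 4 = 33.2/4 = 8.3
  s[A,B] = ((-2.6)·(3.2) + (2.4)·(-0.8) + (2.4)·(0.2) + (1.4)·(-1.8) + (-3.6)·(-0.8)) / 4 = -9.4/4 = -2.35
  s[B,B] = ((3.2)·(3.2) + (-0.8)·(-0.8) + (0.2)·(0.2) + (-1.8)·(-1.8) + (-0.8)·(-0.8)) / 4 = 14.8/4 = 3.7
  Sample standard deviations s_i = √(s[i,i]):
  s(A) = √(8.3) = 2.881
  s(B) = √(3.7) = 1.9235

Step 3 — r_{ij} = s_{ij} / (s_i · s_j):
  r[A,A] = 1 (diagonal).
  r[A,B] = -2.35 / (2.881 · 1.9235) = -2.35 / 5.5417 = -0.4241
  r[B,B] = 1 (diagonal).

R is symmetric with unit diagonal. Assembling:

R = [[1, -0.4241],
 [-0.4241, 1]]


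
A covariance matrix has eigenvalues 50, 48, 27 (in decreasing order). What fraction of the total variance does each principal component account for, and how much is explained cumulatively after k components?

Step 1 — total variance = trace(Sigma) = Σ λ_i = 50 + 48 + 27 = 125.

Step 2 — fraction explained by component i = λ_i / Σ λ:
  PC1: 50/125 = 0.4
  PC2: 48/125 = 0.384
  PC3: 27/125 = 0.216

Step 3 — cumulative fraction after k components = (λ_1 + ... + λ_k) / Σ λ:
  k = 1: 50/125 = 0.4
  k = 2: (50 + 48)/125 = 98/125 = 0.784
  k = 3: (50 + 48 + 27)/125 = 125/125 = 1

Summary (fraction, with percent):

explained: PC1 0.4 (40%), PC2 0.384 (38.4%), PC3 0.216 (21.6%);  cumulative: 0.4, 0.784, 1


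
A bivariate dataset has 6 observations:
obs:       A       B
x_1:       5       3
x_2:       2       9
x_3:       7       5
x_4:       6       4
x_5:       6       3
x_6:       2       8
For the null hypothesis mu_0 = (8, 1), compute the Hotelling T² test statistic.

Step 1 — sample mean vector:
  mean(A) = (5 + 2 + 7 + 6 + 6 + 2) / 6 = 28/6 = 4.6667
  mean(B) = (3 + 9 + 5 + 4 + 3 + 8) / 6 = 32/6 = 5.3333
  x̄ = (4.6667, 5.3333),  deviation x̄ - mu_0 = (4.6667, 5.3333) - (8, 1) = (-3.3333, 4.3333).

Step 2 — sample covariance matrix, S[i,j] = (1/(n-1)) · Σ_k (x_{k,i} - mean_i) · (x_{k,j} - mean_j), divisor n-1 = 5:
  S[A,A] = ((0.3333)·(0.3333) + (-2.6667)·(-2.6667) + (2.3333)·(2.3333) + (1.3333)·(1.3333) + (1.3333)·(1.3333) + (-2.6667)·(-2.6667)) / 5 = 23.3333/5 = 4.6667
  S[A,B] = ((0.3333)·(-2.3333) + (-2.6667)·(3.6667) + (2.3333)·(-0.3333) + (1.3333)·(-1.3333) + (1.3333)·(-2.3333) + (-2.6667)·(2.6667)) / 5 = -23.3333/5 = -4.6667
  S[B,B] = ((-2.3333)·(-2.3333) + (3.6667)·(3.6667) + (-0.3333)·(-0.3333) + (-1.3333)·(-1.3333) + (-2.3333)·(-2.3333) + (2.6667)·(2.6667)) / 5 = 33.3333/5 = 6.6667
  S = [[4.6667, -4.6667],
 [-4.6667, 6.6667]].

Step 3 — invert S. det(S) = 4.6667·6.6667 - (-4.6667)² = 9.3333.
  S^{-1} = (1/det) · [[d, -b], [-b, a]] = [[0.7143, 0.5],
 [0.5, 0.5]].

Step 4 — quadratic form (x̄ - mu_0)^T · S^{-1} · (x̄ - mu_0):
  S^{-1} · (x̄ - mu_0) = (-0.2143, 0.5),
  (x̄ - mu_0)^T · [...] = (-3.3333)·(-0.2143) + (4.3333)·(0.5) = 2.881.

Step 5 — scale by n: T² = 6 · 2.881 = 17.2857.

T² ≈ 17.2857


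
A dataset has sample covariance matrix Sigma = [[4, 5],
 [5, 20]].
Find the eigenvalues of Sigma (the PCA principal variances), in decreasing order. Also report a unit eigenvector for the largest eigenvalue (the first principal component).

Step 1 — characteristic polynomial of 2×2 Sigma:
  det(Sigma - λI) = λ² - trace · λ + det = 0.
  trace = 4 + 20 = 24, det = 4·20 - (5)² = 55.
Step 2 — discriminant:
  Δ = trace² - 4·det = 576 - 220 = 356.
Step 3 — eigenvalues:
  λ = (trace ± √Δ)/2 = (24 ± 18.868)/2,
  λ_1 = 21.434,  λ_2 = 2.566.

Step 4 — unit eigenvector for λ_1: solve (Sigma - λ_1 I)v = 0. First row:
  (4 - 21.434)·v_x + (5)·v_y = 0, i.e. (-17.434)·v_x + (5)·v_y = 0,
  so v ∝ (b, λ_1 - a) = (5, 17.434) = u.
  ||u|| = √((5)² + (17.434)²) = √(328.9437) ≈ 18.1368,
  v_1 = u/||u|| ≈ (0.2757, 0.9612) (||v_1|| = 1).

λ_1 = 21.434,  λ_2 = 2.566;  v_1 ≈ (0.2757, 0.9612)


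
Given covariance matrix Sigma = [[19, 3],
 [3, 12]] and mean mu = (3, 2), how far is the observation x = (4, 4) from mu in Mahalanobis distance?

Step 1 — centre the observation: (x - mu) = (1, 2).

Step 2 — invert Sigma. det(Sigma) = 19·12 - (3)² = 219.
  Sigma^{-1} = (1/det) · [[d, -b], [-b, a]] = [[0.0548, -0.0137],
 [-0.0137, 0.0868]].

Step 3 — form the quadratic (x - mu)^T · Sigma^{-1} · (x - mu):
  Sigma^{-1} · (x - mu) = (0.0274, 0.1598).
  (x - mu)^T · [Sigma^{-1} · (x - mu)] = (1)·(0.0274) + (2)·(0.1598) = 0.347.

Step 4 — take square root: d = √(0.347) ≈ 0.5891.

d(x, mu) = √(0.347) ≈ 0.5891


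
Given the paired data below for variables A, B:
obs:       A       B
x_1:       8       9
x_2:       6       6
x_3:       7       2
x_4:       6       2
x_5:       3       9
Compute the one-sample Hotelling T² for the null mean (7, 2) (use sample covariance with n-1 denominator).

Step 1 — sample mean vector:
  mean(A) = (8 + 6 + 7 + 6 + 3) / 5 = 30/5 = 6
  mean(B) = (9 + 6 + 2 + 2 + 9) / 5 = 28/5 = 5.6
  x̄ = (6, 5.6),  deviation x̄ - mu_0 = (6, 5.6) - (7, 2) = (-1, 3.6).

Step 2 — sample covariance matrix, S[i,j] = (1/(n-1)) · Σ_k (x_{k,i} - mean_i) · (x_{k,j} - mean_j), divisor n-1 = 4:
  S[A,A] = ((2)·(2) + (0)·(0) + (1)·(1) + (0)·(0) + (-3)·(-3)) / 4 = 14/4 = 3.5
  S[A,B] = ((2)·(3.4) + (0)·(0.4) + (1)·(-3.6) + (0)·(-3.6) + (-3)·(3.4)) / 4 = -7/4 = -1.75
  S[B,B] = ((3.4)·(3.4) + (0.4)·(0.4) + (-3.6)·(-3.6) + (-3.6)·(-3.6) + (3.4)·(3.4)) / 4 = 49.2/4 = 12.3
  S = [[3.5, -1.75],
 [-1.75, 12.3]].

Step 3 — invert S. det(S) = 3.5·12.3 - (-1.75)² = 39.9875.
  S^{-1} = (1/det) · [[d, -b], [-b, a]] = [[0.3076, 0.0438],
 [0.0438, 0.0875]].

Step 4 — quadratic form (x̄ - mu_0)^T · S^{-1} · (x̄ - mu_0):
  S^{-1} · (x̄ - mu_0) = (-0.15, 0.2713),
  (x̄ - mu_0)^T · [...] = (-1)·(-0.15) + (3.6)·(0.2713) = 1.1269.

Step 5 — scale by n: T² = 5 · 1.1269 = 5.6343.

T² ≈ 5.6343


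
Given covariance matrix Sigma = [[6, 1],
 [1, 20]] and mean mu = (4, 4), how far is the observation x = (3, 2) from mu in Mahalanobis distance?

Step 1 — centre the observation: (x - mu) = (-1, -2).

Step 2 — invert Sigma. det(Sigma) = 6·20 - (1)² = 119.
  Sigma^{-1} = (1/det) · [[d, -b], [-b, a]] = [[0.1681, -0.0084],
 [-0.0084, 0.0504]].

Step 3 — form the quadratic (x - mu)^T · Sigma^{-1} · (x - mu):
  Sigma^{-1} · (x - mu) = (-0.1513, -0.0924).
  (x - mu)^T · [Sigma^{-1} · (x - mu)] = (-1)·(-0.1513) + (-2)·(-0.0924) = 0.3361.

Step 4 — take square root: d = √(0.3361) ≈ 0.5798.

d(x, mu) = √(0.3361) ≈ 0.5798


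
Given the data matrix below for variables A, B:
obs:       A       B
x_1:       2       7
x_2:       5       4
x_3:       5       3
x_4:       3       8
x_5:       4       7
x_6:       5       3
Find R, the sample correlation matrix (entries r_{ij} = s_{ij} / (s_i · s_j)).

Step 1 — column means:
  mean(A) = (2 + 5 + 5 + 3 + 4 + 5) / 6 = 24/6 = 4
  mean(B) = (7 + 4 + 3 + 8 + 7 + 3) / 6 = 32/6 = 5.3333

Step 2 — sample variances and covariances s[i,j] = (1/(n-1)) · Σ_k (x_{k,i} - mean_i) · (x_{k,j} - mean_j), with n-1 = 5:
  s[A,A] = ((-2)·(-2) + (1)·(1) + (1)·(1) + (-1)·(-1) + (0)·(0) + (1)·(1)) / 5 = 8/5 = 1.6
  s[A,B] = ((-2)·(1.6667) + (1)·(-1.3333) + (1)·(-2.3333) + (-1)·(2.6667) + (0)·(1.6667) + (1)·(-2.3333)) / 5 = -12/5 = -2.4
  s[B,B] = ((1.6667)·(1.6667) + (-1.3333)·(-1.3333) + (-2.3333)·(-2.3333) + (2.6667)·(2.6667) + (1.6667)·(1.6667) + (-2.3333)·(-2.3333)) / 5 = 25.3333/5 = 5.0667
  Sample standard deviations s_i = √(s[i,i]):
  s(A) = √(1.6) = 1.2649
  s(B) = √(5.0667) = 2.2509

Step 3 — r_{ij} = s_{ij} / (s_i · s_j):
  r[A,A] = 1 (diagonal).
  r[A,B] = -2.4 / (1.2649 · 2.2509) = -2.4 / 2.8472 = -0.8429
  r[B,B] = 1 (diagonal).

R is symmetric with unit diagonal. Assembling:

R = [[1, -0.8429],
 [-0.8429, 1]]


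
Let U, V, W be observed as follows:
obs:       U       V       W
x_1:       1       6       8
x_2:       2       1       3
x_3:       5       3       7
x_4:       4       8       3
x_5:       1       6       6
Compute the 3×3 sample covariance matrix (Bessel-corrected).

Step 1 — column means:
  mean(U) = (1 + 2 + 5 + 4 + 1) / 5 = 13/5 = 2.6
  mean(V) = (6 + 1 + 3 + 8 + 6) / 5 = 24/5 = 4.8
  mean(W) = (8 + 3 + 7 + 3 + 6) / 5 = 27/5 = 5.4

Step 2 — sample covariance S[i,j] = (1/(n-1)) · Σ_k (x_{k,i} - mean_i) · (x_{k,j} - mean_j), with n-1 = 4.
  S[U,U] = ((-1.6)·(-1.6) + (-0.6)·(-0.6) + (2.4)·(2.4) + (1.4)·(1.4) + (-1.6)·(-1.6)) / 4 = 13.2/4 = 3.3
  S[U,V] = ((-1.6)·(1.2) + (-0.6)·(-3.8) + (2.4)·(-1.8) + (1.4)·(3.2) + (-1.6)·(1.2)) / 4 = -1.4/4 = -0.35
  S[U,W] = ((-1.6)·(2.6) + (-0.6)·(-2.4) + (2.4)·(1.6) + (1.4)·(-2.4) + (-1.6)·(0.6)) / 4 = -3.2/4 = -0.8
  S[V,V] = ((1.2)·(1.2) + (-3.8)·(-3.8) + (-1.8)·(-1.8) + (3.2)·(3.2) + (1.2)·(1.2)) / 4 = 30.8/4 = 7.7
  S[V,W] = ((1.2)·(2.6) + (-3.8)·(-2.4) + (-1.8)·(1.6) + (3.2)·(-2.4) + (1.2)·(0.6)) / 4 = 2.4/4 = 0.6
  S[W,W] = ((2.6)·(2.6) + (-2.4)·(-2.4) + (1.6)·(1.6) + (-2.4)·(-2.4) + (0.6)·(0.6)) / 4 = 21.2/4 = 5.3

S is symmetric (S[j,i] = S[i,j]). Assembling:

S = [[3.3, -0.35, -0.8],
 [-0.35, 7.7, 0.6],
 [-0.8, 0.6, 5.3]]


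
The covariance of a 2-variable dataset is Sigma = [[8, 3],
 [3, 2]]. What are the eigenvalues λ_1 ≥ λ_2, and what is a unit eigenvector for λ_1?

Step 1 — characteristic polynomial of 2×2 Sigma:
  det(Sigma - λI) = λ² - trace · λ + det = 0.
  trace = 8 + 2 = 10, det = 8·2 - (3)² = 7.
Step 2 — discriminant:
  Δ = trace² - 4·det = 100 - 28 = 72.
Step 3 — eigenvalues:
  λ = (trace ± √Δ)/2 = (10 ± 8.4853)/2,
  λ_1 = 9.2426,  λ_2 = 0.7574.

Step 4 — unit eigenvector for λ_1: solve (Sigma - λ_1 I)v = 0. First row:
  (8 - 9.2426)·v_x + (3)·v_y = 0, i.e. (-1.2426)·v_x + (3)·v_y = 0,
  so v ∝ (b, λ_1 - a) = (3, 1.2426) = u.
  ||u|| = √((3)² + (1.2426)²) = √(10.5442) ≈ 3.2472,
  v_1 = u/||u|| ≈ (0.9239, 0.3827) (||v_1|| = 1).

λ_1 = 9.2426,  λ_2 = 0.7574;  v_1 ≈ (0.9239, 0.3827)


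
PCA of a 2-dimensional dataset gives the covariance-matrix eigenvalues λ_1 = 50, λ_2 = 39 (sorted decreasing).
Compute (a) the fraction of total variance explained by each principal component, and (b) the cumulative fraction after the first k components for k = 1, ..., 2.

Step 1 — total variance = trace(Sigma) = Σ λ_i = 50 + 39 = 89.

Step 2 — fraction explained by component i = λ_i / Σ λ:
  PC1: 50/89 = 0.5618
  PC2: 39/89 = 0.4382

Step 3 — cumulative fraction after k components = (λ_1 + ... + λ_k) / Σ λ:
  k = 1: 50/89 = 0.5618
  k = 2: (50 + 39)/89 = 89/89 = 1

Summary (fraction, with percent):

explained: PC1 0.5618 (56.18%), PC2 0.4382 (43.82%);  cumulative: 0.5618, 1


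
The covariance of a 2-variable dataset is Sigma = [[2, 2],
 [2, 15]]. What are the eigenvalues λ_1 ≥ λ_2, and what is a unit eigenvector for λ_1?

Step 1 — characteristic polynomial of 2×2 Sigma:
  det(Sigma - λI) = λ² - trace · λ + det = 0.
  trace = 2 + 15 = 17, det = 2·15 - (2)² = 26.
Step 2 — discriminant:
  Δ = trace² - 4·det = 289 - 104 = 185.
Step 3 — eigenvalues:
  λ = (trace ± √Δ)/2 = (17 ± 13.6015)/2,
  λ_1 = 15.3007,  λ_2 = 1.6993.

Step 4 — unit eigenvector for λ_1: solve (Sigma - λ_1 I)v = 0. First row:
  (2 - 15.3007)·v_x + (2)·v_y = 0, i.e. (-13.3007)·v_x + (2)·v_y = 0,
  so v ∝ (b, λ_1 - a) = (2, 13.3007) = u.
  ||u|| = √((2)² + (13.3007)²) = √(180.9096) ≈ 13.4503,
  v_1 = u/||u|| ≈ (0.1487, 0.9889) (||v_1|| = 1).

λ_1 = 15.3007,  λ_2 = 1.6993;  v_1 ≈ (0.1487, 0.9889)


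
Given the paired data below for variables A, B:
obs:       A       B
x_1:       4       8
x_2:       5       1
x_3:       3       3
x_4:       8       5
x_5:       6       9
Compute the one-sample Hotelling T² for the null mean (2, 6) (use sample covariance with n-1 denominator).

Step 1 — sample mean vector:
  mean(A) = (4 + 5 + 3 + 8 + 6) / 5 = 26/5 = 5.2
  mean(B) = (8 + 1 + 3 + 5 + 9) / 5 = 26/5 = 5.2
  x̄ = (5.2, 5.2),  deviation x̄ - mu_0 = (5.2, 5.2) - (2, 6) = (3.2, -0.8).

Step 2 — sample covariance matrix, S[i,j] = (1/(n-1)) · Σ_k (x_{k,i} - mean_i) · (x_{k,j} - mean_j), divisor n-1 = 4:
  S[A,A] = ((-1.2)·(-1.2) + (-0.2)·(-0.2) + (-2.2)·(-2.2) + (2.8)·(2.8) + (0.8)·(0.8)) / 4 = 14.8/4 = 3.7
  S[A,B] = ((-1.2)·(2.8) + (-0.2)·(-4.2) + (-2.2)·(-2.2) + (2.8)·(-0.2) + (0.8)·(3.8)) / 4 = 4.8/4 = 1.2
  S[B,B] = ((2.8)·(2.8) + (-4.2)·(-4.2) + (-2.2)·(-2.2) + (-0.2)·(-0.2) + (3.8)·(3.8)) / 4 = 44.8/4 = 11.2
  S = [[3.7, 1.2],
 [1.2, 11.2]].

Step 3 — invert S. det(S) = 3.7·11.2 - (1.2)² = 40.
  S^{-1} = (1/det) · [[d, -b], [-b, a]] = [[0.28, -0.03],
 [-0.03, 0.0925]].

Step 4 — quadratic form (x̄ - mu_0)^T · S^{-1} · (x̄ - mu_0):
  S^{-1} · (x̄ - mu_0) = (0.92, -0.17),
  (x̄ - mu_0)^T · [...] = (3.2)·(0.92) + (-0.8)·(-0.17) = 3.08.

Step 5 — scale by n: T² = 5 · 3.08 = 15.4.

T² ≈ 15.4


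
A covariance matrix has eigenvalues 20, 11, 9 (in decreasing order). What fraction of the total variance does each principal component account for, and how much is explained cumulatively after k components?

Step 1 — total variance = trace(Sigma) = Σ λ_i = 20 + 11 + 9 = 40.

Step 2 — fraction explained by component i = λ_i / Σ λ:
  PC1: 20/40 = 0.5
  PC2: 11/40 = 0.275
  PC3: 9/40 = 0.225

Step 3 — cumulative fraction after k components = (λ_1 + ... + λ_k) / Σ λ:
  k = 1: 20/40 = 0.5
  k = 2: (20 + 11)/40 = 31/40 = 0.775
  k = 3: (20 + 11 + 9)/40 = 40/40 = 1

Summary (fraction, with percent):

explained: PC1 0.5 (50%), PC2 0.275 (27.5%), PC3 0.225 (22.5%);  cumulative: 0.5, 0.775, 1


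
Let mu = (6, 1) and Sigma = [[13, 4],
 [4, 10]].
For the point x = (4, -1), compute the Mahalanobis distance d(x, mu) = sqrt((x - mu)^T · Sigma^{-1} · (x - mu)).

Step 1 — centre the observation: (x - mu) = (-2, -2).

Step 2 — invert Sigma. det(Sigma) = 13·10 - (4)² = 114.
  Sigma^{-1} = (1/det) · [[d, -b], [-b, a]] = [[0.0877, -0.0351],
 [-0.0351, 0.114]].

Step 3 — form the quadratic (x - mu)^T · Sigma^{-1} · (x - mu):
  Sigma^{-1} · (x - mu) = (-0.1053, -0.1579).
  (x - mu)^T · [Sigma^{-1} · (x - mu)] = (-2)·(-0.1053) + (-2)·(-0.1579) = 0.5263.

Step 4 — take square root: d = √(0.5263) ≈ 0.7255.

d(x, mu) = √(0.5263) ≈ 0.7255


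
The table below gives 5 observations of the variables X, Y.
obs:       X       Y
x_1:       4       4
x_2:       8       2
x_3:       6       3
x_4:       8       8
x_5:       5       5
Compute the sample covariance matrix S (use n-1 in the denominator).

Step 1 — column means:
  mean(X) = (4 + 8 + 6 + 8 + 5) / 5 = 31/5 = 6.2
  mean(Y) = (4 + 2 + 3 + 8 + 5) / 5 = 22/5 = 4.4

Step 2 — sample covariance S[i,j] = (1/(n-1)) · Σ_k (x_{k,i} - mean_i) · (x_{k,j} - mean_j), with n-1 = 4.
  S[X,X] = ((-2.2)·(-2.2) + (1.8)·(1.8) + (-0.2)·(-0.2) + (1.8)·(1.8) + (-1.2)·(-1.2)) / 4 = 12.8/4 = 3.2
  S[X,Y] = ((-2.2)·(-0.4) + (1.8)·(-2.4) + (-0.2)·(-1.4) + (1.8)·(3.6) + (-1.2)·(0.6)) / 4 = 2.6/4 = 0.65
  S[Y,Y] = ((-0.4)·(-0.4) + (-2.4)·(-2.4) + (-1.4)·(-1.4) + (3.6)·(3.6) + (0.6)·(0.6)) / 4 = 21.2/4 = 5.3

S is symmetric (S[j,i] = S[i,j]). Assembling:

S = [[3.2, 0.65],
 [0.65, 5.3]]


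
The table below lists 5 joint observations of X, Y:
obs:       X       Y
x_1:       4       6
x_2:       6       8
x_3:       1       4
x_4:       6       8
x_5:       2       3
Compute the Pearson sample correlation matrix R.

Step 1 — column means:
  mean(X) = (4 + 6 + 1 + 6 + 2) / 5 = 19/5 = 3.8
  mean(Y) = (6 + 8 + 4 + 8 + 3) / 5 = 29/5 = 5.8

Step 2 — sample variances and covariances s[i,j] = (1/(n-1)) · Σ_k (x_{k,i} - mean_i) · (x_{k,j} - mean_j), with n-1 = 4:
  s[X,X] = ((0.2)·(0.2) + (2.2)·(2.2) + (-2.8)·(-2.8) + (2.2)·(2.2) + (-1.8)·(-1.8)) / 4 = 20.8/4 = 5.2
  s[X,Y] = ((0.2)·(0.2) + (2.2)·(2.2) + (-2.8)·(-1.8) + (2.2)·(2.2) + (-1.8)·(-2.8)) / 4 = 19.8/4 = 4.95
  s[Y,Y] = ((0.2)·(0.2) + (2.2)·(2.2) + (-1.8)·(-1.8) + (2.2)·(2.2) + (-2.8)·(-2.8)) / 4 = 20.8/4 = 5.2
  Sample standard deviations s_i = √(s[i,i]):
  s(X) = √(5.2) = 2.2804
  s(Y) = √(5.2) = 2.2804

Step 3 — r_{ij} = s_{ij} / (s_i · s_j):
  r[X,X] = 1 (diagonal).
  r[X,Y] = 4.95 / (2.2804 · 2.2804) = 4.95 / 5.2 = 0.9519
  r[Y,Y] = 1 (diagonal).

R is symmetric with unit diagonal. Assembling:

R = [[1, 0.9519],
 [0.9519, 1]]


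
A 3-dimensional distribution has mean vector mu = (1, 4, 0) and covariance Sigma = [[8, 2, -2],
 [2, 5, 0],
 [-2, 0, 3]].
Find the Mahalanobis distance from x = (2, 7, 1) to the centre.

Step 1 — centre the observation: (x - mu) = (1, 3, 1).

Step 2 — invert Sigma (cofactor / det for 3×3, or solve directly):
  Sigma^{-1} = [[0.1705, -0.0682, 0.1136],
 [-0.0682, 0.2273, -0.0455],
 [0.1136, -0.0455, 0.4091]].

Step 3 — form the quadratic (x - mu)^T · Sigma^{-1} · (x - mu):
  Sigma^{-1} · (x - mu) = (0.0795, 0.5682, 0.3864).
  (x - mu)^T · [Sigma^{-1} · (x - mu)] = (1)·(0.0795) + (3)·(0.5682) + (1)·(0.3864) = 2.1705.

Step 4 — take square root: d = √(2.1705) ≈ 1.4732.

d(x, mu) = √(2.1705) ≈ 1.4732


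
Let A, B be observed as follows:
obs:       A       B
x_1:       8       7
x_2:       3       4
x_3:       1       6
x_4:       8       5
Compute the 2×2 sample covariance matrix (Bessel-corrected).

Step 1 — column means:
  mean(A) = (8 + 3 + 1 + 8) / 4 = 20/4 = 5
  mean(B) = (7 + 4 + 6 + 5) / 4 = 22/4 = 5.5

Step 2 — sample covariance S[i,j] = (1/(n-1)) · Σ_k (x_{k,i} - mean_i) · (x_{k,j} - mean_j), with n-1 = 3.
  S[A,A] = ((3)·(3) + (-2)·(-2) + (-4)·(-4) + (3)·(3)) / 3 = 38/3 = 12.6667
  S[A,B] = ((3)·(1.5) + (-2)·(-1.5) + (-4)·(0.5) + (3)·(-0.5)) / 3 = 4/3 = 1.3333
  S[B,B] = ((1.5)·(1.5) + (-1.5)·(-1.5) + (0.5)·(0.5) + (-0.5)·(-0.5)) / 3 = 5/3 = 1.6667

S is symmetric (S[j,i] = S[i,j]). Assembling:

S = [[12.6667, 1.3333],
 [1.3333, 1.6667]]


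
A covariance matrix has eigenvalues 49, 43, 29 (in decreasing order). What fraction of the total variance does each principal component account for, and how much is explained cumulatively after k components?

Step 1 — total variance = trace(Sigma) = Σ λ_i = 49 + 43 + 29 = 121.

Step 2 — fraction explained by component i = λ_i / Σ λ:
  PC1: 49/121 = 0.405
  PC2: 43/121 = 0.3554
  PC3: 29/121 = 0.2397

Step 3 — cumulative fraction after k components = (λ_1 + ... + λ_k) / Σ λ:
  k = 1: 49/121 = 0.405
  k = 2: (49 + 43)/121 = 92/121 = 0.7603
  k = 3: (49 + 43 + 29)/121 = 121/121 = 1

Summary (fraction, with percent):

explained: PC1 0.405 (40.5%), PC2 0.3554 (35.54%), PC3 0.2397 (23.97%);  cumulative: 0.405, 0.7603, 1


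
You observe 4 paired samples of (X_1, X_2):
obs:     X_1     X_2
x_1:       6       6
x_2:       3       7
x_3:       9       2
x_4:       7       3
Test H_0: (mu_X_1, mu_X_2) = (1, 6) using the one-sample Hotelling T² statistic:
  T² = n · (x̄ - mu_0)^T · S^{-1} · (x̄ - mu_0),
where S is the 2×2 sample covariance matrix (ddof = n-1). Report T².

Step 1 — sample mean vector:
  mean(X_1) = (6 + 3 + 9 + 7) / 4 = 25/4 = 6.25
  mean(X_2) = (6 + 7 + 2 + 3) / 4 = 18/4 = 4.5
  x̄ = (6.25, 4.5),  deviation x̄ - mu_0 = (6.25, 4.5) - (1, 6) = (5.25, -1.5).

Step 2 — sample covariance matrix, S[i,j] = (1/(n-1)) · Σ_k (x_{k,i} - mean_i) · (x_{k,j} - mean_j), divisor n-1 = 3:
  S[X_1,X_1] = ((-0.25)·(-0.25) + (-3.25)·(-3.25) + (2.75)·(2.75) + (0.75)·(0.75)) / 3 = 18.75/3 = 6.25
  S[X_1,X_2] = ((-0.25)·(1.5) + (-3.25)·(2.5) + (2.75)·(-2.5) + (0.75)·(-1.5)) / 3 = -16.5/3 = -5.5
  S[X_2,X_2] = ((1.5)·(1.5) + (2.5)·(2.5) + (-2.5)·(-2.5) + (-1.5)·(-1.5)) / 3 = 17/3 = 5.6667
  S = [[6.25, -5.5],
 [-5.5, 5.6667]].

Step 3 — invert S. det(S) = 6.25·5.6667 - (-5.5)² = 5.1667.
  S^{-1} = (1/det) · [[d, -b], [-b, a]] = [[1.0968, 1.0645],
 [1.0645, 1.2097]].

Step 4 — quadratic form (x̄ - mu_0)^T · S^{-1} · (x̄ - mu_0):
  S^{-1} · (x̄ - mu_0) = (4.1613, 3.7742),
  (x̄ - mu_0)^T · [...] = (5.25)·(4.1613) + (-1.5)·(3.7742) = 16.1855.

Step 5 — scale by n: T² = 4 · 16.1855 = 64.7419.

T² ≈ 64.7419


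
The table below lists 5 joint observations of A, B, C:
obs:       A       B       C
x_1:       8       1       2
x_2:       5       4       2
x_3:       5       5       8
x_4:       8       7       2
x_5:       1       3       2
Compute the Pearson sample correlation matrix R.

Step 1 — column means:
  mean(A) = (8 + 5 + 5 + 8 + 1) / 5 = 27/5 = 5.4
  mean(B) = (1 + 4 + 5 + 7 + 3) / 5 = 20/5 = 4
  mean(C) = (2 + 2 + 8 + 2 + 2) / 5 = 16/5 = 3.2

Step 2 — sample variances and covariances s[i,j] = (1/(n-1)) · Σ_k (x_{k,i} - mean_i) · (x_{k,j} - mean_j), with n-1 = 4:
  s[A,A] = ((2.6)·(2.6) + (-0.4)·(-0.4) + (-0.4)·(-0.4) + (2.6)·(2.6) + (-4.4)·(-4.4)) / 4 = 33.2/4 = 8.3
  s[A,B] = ((2.6)·(-3) + (-0.4)·(0) + (-0.4)·(1) + (2.6)·(3) + (-4.4)·(-1)) / 4 = 4/4 = 1
  s[A,C] = ((2.6)·(-1.2) + (-0.4)·(-1.2) + (-0.4)·(4.8) + (2.6)·(-1.2) + (-4.4)·(-1.2)) / 4 = -2.4/4 = -0.6
  s[B,B] = ((-3)·(-3) + (0)·(0) + (1)·(1) + (3)·(3) + (-1)·(-1)) / 4 = 20/4 = 5
  s[B,C] = ((-3)·(-1.2) + (0)·(-1.2) + (1)·(4.8) + (3)·(-1.2) + (-1)·(-1.2)) / 4 = 6/4 = 1.5
  s[C,C] = ((-1.2)·(-1.2) + (-1.2)·(-1.2) + (4.8)·(4.8) + (-1.2)·(-1.2) + (-1.2)·(-1.2)) / 4 = 28.8/4 = 7.2
  Sample standard deviations s_i = √(s[i,i]):
  s(A) = √(8.3) = 2.881
  s(B) = √(5) = 2.2361
  s(C) = √(7.2) = 2.6833

Step 3 — r_{ij} = s_{ij} / (s_i · s_j):
  r[A,A] = 1 (diagonal).
  r[A,B] = 1 / (2.881 · 2.2361) = 1 / 6.442 = 0.1552
  r[A,C] = -0.6 / (2.881 · 2.6833) = -0.6 / 7.7305 = -0.0776
  r[B,B] = 1 (diagonal).
  r[B,C] = 1.5 / (2.2361 · 2.6833) = 1.5 / 6 = 0.25
  r[C,C] = 1 (diagonal).

R is symmetric with unit diagonal. Assembling:

R = [[1, 0.1552, -0.0776],
 [0.1552, 1, 0.25],
 [-0.0776, 0.25, 1]]


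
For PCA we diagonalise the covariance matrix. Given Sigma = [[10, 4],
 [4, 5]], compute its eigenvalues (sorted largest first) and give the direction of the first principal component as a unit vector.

Step 1 — characteristic polynomial of 2×2 Sigma:
  det(Sigma - λI) = λ² - trace · λ + det = 0.
  trace = 10 + 5 = 15, det = 10·5 - (4)² = 34.
Step 2 — discriminant:
  Δ = trace² - 4·det = 225 - 136 = 89.
Step 3 — eigenvalues:
  λ = (trace ± √Δ)/2 = (15 ± 9.434)/2,
  λ_1 = 12.217,  λ_2 = 2.783.

Step 4 — unit eigenvector for λ_1: solve (Sigma - λ_1 I)v = 0. First row:
  (10 - 12.217)·v_x + (4)·v_y = 0, i.e. (-2.217)·v_x + (4)·v_y = 0,
  so v ∝ (b, λ_1 - a) = (4, 2.217) = u.
  ||u|| = √((4)² + (2.217)²) = √(20.915) ≈ 4.5733,
  v_1 = u/||u|| ≈ (0.8746, 0.4848) (||v_1|| = 1).

λ_1 = 12.217,  λ_2 = 2.783;  v_1 ≈ (0.8746, 0.4848)


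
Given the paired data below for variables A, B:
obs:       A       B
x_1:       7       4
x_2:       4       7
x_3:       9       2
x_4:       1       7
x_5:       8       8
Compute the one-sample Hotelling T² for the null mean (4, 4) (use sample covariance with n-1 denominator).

Step 1 — sample mean vector:
  mean(A) = (7 + 4 + 9 + 1 + 8) / 5 = 29/5 = 5.8
  mean(B) = (4 + 7 + 2 + 7 + 8) / 5 = 28/5 = 5.6
  x̄ = (5.8, 5.6),  deviation x̄ - mu_0 = (5.8, 5.6) - (4, 4) = (1.8, 1.6).

Step 2 — sample covariance matrix, S[i,j] = (1/(n-1)) · Σ_k (x_{k,i} - mean_i) · (x_{k,j} - mean_j), divisor n-1 = 4:
  S[A,A] = ((1.2)·(1.2) + (-1.8)·(-1.8) + (3.2)·(3.2) + (-4.8)·(-4.8) + (2.2)·(2.2)) / 4 = 42.8/4 = 10.7
  S[A,B] = ((1.2)·(-1.6) + (-1.8)·(1.4) + (3.2)·(-3.6) + (-4.8)·(1.4) + (2.2)·(2.4)) / 4 = -17.4/4 = -4.35
  S[B,B] = ((-1.6)·(-1.6) + (1.4)·(1.4) + (-3.6)·(-3.6) + (1.4)·(1.4) + (2.4)·(2.4)) / 4 = 25.2/4 = 6.3
  S = [[10.7, -4.35],
 [-4.35, 6.3]].

Step 3 — invert S. det(S) = 10.7·6.3 - (-4.35)² = 48.4875.
  S^{-1} = (1/det) · [[d, -b], [-b, a]] = [[0.1299, 0.0897],
 [0.0897, 0.2207]].

Step 4 — quadratic form (x̄ - mu_0)^T · S^{-1} · (x̄ - mu_0):
  S^{-1} · (x̄ - mu_0) = (0.3774, 0.5146),
  (x̄ - mu_0)^T · [...] = (1.8)·(0.3774) + (1.6)·(0.5146) = 1.5027.

Step 5 — scale by n: T² = 5 · 1.5027 = 7.5133.

T² ≈ 7.5133
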